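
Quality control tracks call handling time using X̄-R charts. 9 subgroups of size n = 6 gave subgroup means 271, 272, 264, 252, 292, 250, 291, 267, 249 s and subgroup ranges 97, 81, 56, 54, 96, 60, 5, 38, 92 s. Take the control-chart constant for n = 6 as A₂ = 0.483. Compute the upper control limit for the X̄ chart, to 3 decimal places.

X̄̄ = (271 + 272 + 264 + 252 + 292 + 250 + 291 + 267 + 249) / 9 = 2408.0000 / 9 = 267.5556
R̄ = (97 + 81 + 56 + 54 + 96 + 60 + 5 + 38 + 92) / 9 = 579.0000 / 9 = 64.3333
UCL = X̄̄ + A₂·R̄ = 267.5556 + 0.483 × 64.3333 = 298.6286

298.629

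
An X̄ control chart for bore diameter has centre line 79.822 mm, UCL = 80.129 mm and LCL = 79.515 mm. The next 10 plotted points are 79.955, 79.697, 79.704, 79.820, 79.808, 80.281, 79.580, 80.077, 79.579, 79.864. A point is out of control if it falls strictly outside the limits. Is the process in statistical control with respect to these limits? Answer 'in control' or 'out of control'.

out of control

Compare each point to [79.515, 80.129]: sample 6 = 80.281 > UCL.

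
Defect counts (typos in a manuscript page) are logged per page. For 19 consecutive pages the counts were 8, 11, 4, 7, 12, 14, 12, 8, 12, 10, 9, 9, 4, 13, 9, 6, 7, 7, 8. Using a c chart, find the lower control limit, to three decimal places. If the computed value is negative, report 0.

0.000

c̄ = (8 + 11 + 4 + 7 + 12 + 14 + 12 + 8 + 12 + 10 + 9 + 9 + 4 + 13 + 9 + 6 + 7 + 7 + 8) / 19 = 170 / 19 = 8.9474
LCL = c̄ − 3√c̄ = 8.9474 − 3 × 2.9912 = -0.0263 → 0 (cannot be negative)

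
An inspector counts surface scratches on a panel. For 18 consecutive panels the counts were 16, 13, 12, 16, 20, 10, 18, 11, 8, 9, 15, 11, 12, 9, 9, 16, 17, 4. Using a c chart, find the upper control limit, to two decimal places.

c̄ = (16 + 13 + 12 + 16 + 20 + 10 + 18 + 11 + 8 + 9 + 15 + 11 + 12 + 9 + 9 + 16 + 17 + 4) / 18 = 226 / 18 = 12.5556
UCL = c̄ + 3√c̄ = 12.5556 + 3 × √12.5556 = 12.5556 + 3 × 3.5434 = 23.1857

23.19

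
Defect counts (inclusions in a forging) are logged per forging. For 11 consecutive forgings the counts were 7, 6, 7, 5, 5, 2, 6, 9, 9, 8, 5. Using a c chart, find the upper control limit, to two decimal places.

c̄ = (7 + 6 + 7 + 5 + 5 + 2 + 6 + 9 + 9 + 8 + 5) / 11 = 69 / 11 = 6.2727
UCL = c̄ + 3√c̄ = 6.2727 + 3 × √6.2727 = 6.2727 + 3 × 2.5045 = 13.7864

13.79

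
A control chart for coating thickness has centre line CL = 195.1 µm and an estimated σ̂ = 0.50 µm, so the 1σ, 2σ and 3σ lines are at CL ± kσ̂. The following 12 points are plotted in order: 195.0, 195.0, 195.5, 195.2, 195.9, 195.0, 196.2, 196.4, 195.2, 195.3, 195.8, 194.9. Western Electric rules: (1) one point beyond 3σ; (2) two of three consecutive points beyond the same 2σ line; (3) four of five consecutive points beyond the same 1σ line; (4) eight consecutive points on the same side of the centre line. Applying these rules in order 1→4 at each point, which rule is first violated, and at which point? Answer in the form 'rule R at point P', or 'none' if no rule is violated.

Zone of each point (C = within 1σ̂, B = 1σ̂–2σ̂, A = 2σ̂–3σ̂, * = beyond 3σ̂; sign = side of CL): 1:-C, 2:-C, 3:+C, 4:+C, 5:+B, 6:-C, 7:+A, 8:+A, 9:+C, 10:+C, 11:+B, 12:-C
Rule 2 (two of three consecutive points beyond the same 2σ limit) is satisfied at point 8.

rule 2 at point 8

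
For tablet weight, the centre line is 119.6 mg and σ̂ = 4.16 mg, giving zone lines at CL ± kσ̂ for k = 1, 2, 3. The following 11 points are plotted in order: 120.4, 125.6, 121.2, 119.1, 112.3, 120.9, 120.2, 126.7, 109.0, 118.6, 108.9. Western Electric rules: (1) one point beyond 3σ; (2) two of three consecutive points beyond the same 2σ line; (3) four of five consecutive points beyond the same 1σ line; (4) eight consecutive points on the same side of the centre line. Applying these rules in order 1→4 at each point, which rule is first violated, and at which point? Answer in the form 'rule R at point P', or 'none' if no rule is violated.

rule 2 at point 11

Zone of each point (C = within 1σ̂, B = 1σ̂–2σ̂, A = 2σ̂–3σ̂, * = beyond 3σ̂; sign = side of CL): 1:+C, 2:+B, 3:+C, 4:-C, 5:-B, 6:+C, 7:+C, 8:+B, 9:-A, 10:-C, 11:-A
Rule 2 (two of three consecutive points beyond the same 2σ limit) is satisfied at point 11.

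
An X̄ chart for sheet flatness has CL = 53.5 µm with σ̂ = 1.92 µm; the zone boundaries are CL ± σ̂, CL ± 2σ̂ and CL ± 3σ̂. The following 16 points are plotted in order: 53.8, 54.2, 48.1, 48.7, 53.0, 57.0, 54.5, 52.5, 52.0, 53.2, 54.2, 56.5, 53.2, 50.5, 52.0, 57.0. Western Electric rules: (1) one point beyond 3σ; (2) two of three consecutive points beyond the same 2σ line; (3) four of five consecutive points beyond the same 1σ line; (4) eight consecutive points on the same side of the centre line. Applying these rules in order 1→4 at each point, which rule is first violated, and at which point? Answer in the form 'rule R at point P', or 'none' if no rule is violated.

rule 2 at point 4

Zone of each point (C = within 1σ̂, B = 1σ̂–2σ̂, A = 2σ̂–3σ̂, * = beyond 3σ̂; sign = side of CL): 1:+C, 2:+C, 3:-A, 4:-A, 5:-C, 6:+B, 7:+C, 8:-C, 9:-C, 10:-C, 11:+C, 12:+B, 13:-C, 14:-B, 15:-C, 16:+B
Rule 2 (two of three consecutive points beyond the same 2σ limit) is satisfied at point 4.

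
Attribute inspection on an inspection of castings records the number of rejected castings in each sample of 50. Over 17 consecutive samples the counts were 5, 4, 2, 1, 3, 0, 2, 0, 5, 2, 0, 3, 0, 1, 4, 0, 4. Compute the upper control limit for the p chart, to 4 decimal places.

p̄ = Σdᵢ / (k·n) = 36 / (17 × 50) = 0.04235
UCL = p̄ + 3·√(p̄(1−p̄)/n) = 0.04235 + 3 × √(0.04235×0.95765/50) = 0.04235 + 3 × 0.02848 = 0.12780

0.1278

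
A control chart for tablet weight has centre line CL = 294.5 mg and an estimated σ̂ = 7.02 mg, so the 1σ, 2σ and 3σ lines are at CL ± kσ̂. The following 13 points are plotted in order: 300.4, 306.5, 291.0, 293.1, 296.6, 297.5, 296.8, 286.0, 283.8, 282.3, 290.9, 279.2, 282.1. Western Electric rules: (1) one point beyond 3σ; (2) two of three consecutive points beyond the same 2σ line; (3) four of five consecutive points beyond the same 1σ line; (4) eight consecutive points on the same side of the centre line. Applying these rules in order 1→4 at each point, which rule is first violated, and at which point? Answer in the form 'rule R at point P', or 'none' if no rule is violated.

Zone of each point (C = within 1σ̂, B = 1σ̂–2σ̂, A = 2σ̂–3σ̂, * = beyond 3σ̂; sign = side of CL): 1:+C, 2:+B, 3:-C, 4:-C, 5:+C, 6:+C, 7:+C, 8:-B, 9:-B, 10:-B, 11:-C, 12:-A, 13:-B
Rule 3 (four of five consecutive points beyond the same 1σ limit) is satisfied at point 12.

rule 3 at point 12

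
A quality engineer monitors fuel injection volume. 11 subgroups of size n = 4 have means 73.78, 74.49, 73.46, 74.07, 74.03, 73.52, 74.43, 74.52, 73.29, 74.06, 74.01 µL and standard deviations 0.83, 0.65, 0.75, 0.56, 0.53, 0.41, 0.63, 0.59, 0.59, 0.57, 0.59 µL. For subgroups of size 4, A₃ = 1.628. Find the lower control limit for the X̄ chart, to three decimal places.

X̄̄ = (73.78 + 74.49 + 73.46 + 74.07 + 74.03 + 73.52 + 74.43 + 74.52 + 73.29 + 74.06 + 74.01) / 11 = 73.9691
s̄ = (0.83 + 0.65 + 0.75 + 0.56 + 0.53 + 0.41 + 0.63 + 0.59 + 0.59 + 0.57 + 0.59) / 11 = 0.6091
LCL = X̄̄ − A₃·s̄ = 73.9691 − 1.628 × 0.6091 = 72.9775

72.977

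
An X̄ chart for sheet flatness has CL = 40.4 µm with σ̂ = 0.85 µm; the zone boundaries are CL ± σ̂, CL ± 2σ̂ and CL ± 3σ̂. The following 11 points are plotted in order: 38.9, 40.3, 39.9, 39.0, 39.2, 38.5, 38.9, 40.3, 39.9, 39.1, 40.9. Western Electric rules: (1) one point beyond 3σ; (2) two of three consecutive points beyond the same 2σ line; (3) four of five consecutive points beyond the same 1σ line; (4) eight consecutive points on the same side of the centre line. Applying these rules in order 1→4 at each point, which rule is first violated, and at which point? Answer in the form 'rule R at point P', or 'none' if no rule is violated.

Zone of each point (C = within 1σ̂, B = 1σ̂–2σ̂, A = 2σ̂–3σ̂, * = beyond 3σ̂; sign = side of CL): 1:-B, 2:-C, 3:-C, 4:-B, 5:-B, 6:-A, 7:-B, 8:-C, 9:-C, 10:-B, 11:+C
Rule 3 (four of five consecutive points beyond the same 1σ limit) is satisfied at point 7.

rule 3 at point 7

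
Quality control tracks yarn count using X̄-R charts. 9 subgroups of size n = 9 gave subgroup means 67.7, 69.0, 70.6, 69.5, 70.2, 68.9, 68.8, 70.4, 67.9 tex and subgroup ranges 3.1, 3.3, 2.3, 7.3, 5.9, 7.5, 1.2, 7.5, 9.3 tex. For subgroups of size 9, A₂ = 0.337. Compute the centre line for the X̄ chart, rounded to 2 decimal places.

69.22

X̄̄ = (67.7 + 69.0 + 70.6 + 69.5 + 70.2 + 68.9 + 68.8 + 70.4 + 67.9) / 9 = 623.0000 / 9 = 69.2222
CL = X̄̄ = 69.2222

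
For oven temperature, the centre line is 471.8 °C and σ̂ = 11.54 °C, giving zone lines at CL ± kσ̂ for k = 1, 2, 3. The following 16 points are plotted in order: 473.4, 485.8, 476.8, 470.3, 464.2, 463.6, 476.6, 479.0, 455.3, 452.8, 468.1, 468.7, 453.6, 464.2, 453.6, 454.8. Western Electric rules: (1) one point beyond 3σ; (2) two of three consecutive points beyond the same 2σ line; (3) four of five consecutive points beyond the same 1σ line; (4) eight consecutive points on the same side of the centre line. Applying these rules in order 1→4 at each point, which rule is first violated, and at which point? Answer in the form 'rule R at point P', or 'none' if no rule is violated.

rule 4 at point 16

Zone of each point (C = within 1σ̂, B = 1σ̂–2σ̂, A = 2σ̂–3σ̂, * = beyond 3σ̂; sign = side of CL): 1:+C, 2:+B, 3:+C, 4:-C, 5:-C, 6:-C, 7:+C, 8:+C, 9:-B, 10:-B, 11:-C, 12:-C, 13:-B, 14:-C, 15:-B, 16:-B
Rule 4 (eight consecutive points on the same side of the centre line) is satisfied at point 16.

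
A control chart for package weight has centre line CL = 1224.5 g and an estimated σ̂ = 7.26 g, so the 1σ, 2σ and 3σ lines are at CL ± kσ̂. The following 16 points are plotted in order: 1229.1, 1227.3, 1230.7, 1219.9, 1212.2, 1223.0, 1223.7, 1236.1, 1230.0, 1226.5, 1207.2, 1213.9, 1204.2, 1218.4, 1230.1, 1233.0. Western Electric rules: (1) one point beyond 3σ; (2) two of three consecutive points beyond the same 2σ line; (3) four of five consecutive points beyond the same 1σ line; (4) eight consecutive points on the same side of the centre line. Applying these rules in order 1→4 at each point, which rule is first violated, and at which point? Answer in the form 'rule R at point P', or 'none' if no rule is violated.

rule 2 at point 13

Zone of each point (C = within 1σ̂, B = 1σ̂–2σ̂, A = 2σ̂–3σ̂, * = beyond 3σ̂; sign = side of CL): 1:+C, 2:+C, 3:+C, 4:-C, 5:-B, 6:-C, 7:-C, 8:+B, 9:+C, 10:+C, 11:-A, 12:-B, 13:-A, 14:-C, 15:+C, 16:+B
Rule 2 (two of three consecutive points beyond the same 2σ limit) is satisfied at point 13.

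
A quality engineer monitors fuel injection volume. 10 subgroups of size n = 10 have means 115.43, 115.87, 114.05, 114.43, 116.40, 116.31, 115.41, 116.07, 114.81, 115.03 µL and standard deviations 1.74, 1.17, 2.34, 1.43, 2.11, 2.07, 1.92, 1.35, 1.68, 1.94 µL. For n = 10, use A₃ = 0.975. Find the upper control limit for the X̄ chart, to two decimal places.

X̄̄ = (115.43 + 115.87 + 114.05 + 114.43 + 116.40 + 116.31 + 115.41 + 116.07 + 114.81 + 115.03) / 10 = 115.3810
s̄ = (1.74 + 1.17 + 2.34 + 1.43 + 2.11 + 2.07 + 1.92 + 1.35 + 1.68 + 1.94) / 10 = 1.7750
UCL = X̄̄ + A₃·s̄ = 115.3810 + 0.975 × 1.7750 = 117.1116

117.11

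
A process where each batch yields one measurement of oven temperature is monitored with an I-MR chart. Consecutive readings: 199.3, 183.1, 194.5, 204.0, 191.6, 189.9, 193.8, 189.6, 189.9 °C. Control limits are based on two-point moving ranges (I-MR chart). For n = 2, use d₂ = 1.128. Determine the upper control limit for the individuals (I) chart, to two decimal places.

212.67

X̄ = (199.3 + 183.1 + 194.5 + 204.0 + 191.6 + 189.9 + 193.8 + 189.6 + 189.9) / 9 = 192.8556
Moving ranges: 16.2, 11.4, 9.5, 12.4, 1.7, 3.9, 4.2, 0.3; M̄R̄ = 59.6000 / 8 = 7.4500
UCL = X̄ + 3·M̄R̄/d₂ = 192.8556 + 3 × 7.4500 / 1.128 = 212.6694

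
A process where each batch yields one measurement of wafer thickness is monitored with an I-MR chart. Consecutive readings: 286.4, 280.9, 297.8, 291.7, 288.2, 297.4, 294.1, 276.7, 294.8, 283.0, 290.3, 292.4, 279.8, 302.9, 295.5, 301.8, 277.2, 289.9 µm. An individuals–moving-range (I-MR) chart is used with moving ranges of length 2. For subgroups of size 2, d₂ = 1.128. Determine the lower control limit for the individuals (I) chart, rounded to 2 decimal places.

260.65

X̄ = (286.4 + 280.9 + 297.8 + 291.7 + 288.2 + 297.4 + 294.1 + 276.7 + 294.8 + 283.0 + 290.3 + 292.4 + 279.8 + 302.9 + 295.5 + 301.8 + 277.2 + 289.9) / 18 = 290.0444
Moving ranges: 5.5, 16.9, 6.1, 3.5, 9.2, 3.3, 17.4, 18.1, 11.8, 7.3, 2.1, 12.6, 23.1, 7.4, 6.3, 24.6, 12.7; M̄R̄ = 187.9000 / 17 = 11.0529
LCL = X̄ − 3·M̄R̄/d₂ = 290.0444 − 3 × 11.0529 / 1.128 = 260.6483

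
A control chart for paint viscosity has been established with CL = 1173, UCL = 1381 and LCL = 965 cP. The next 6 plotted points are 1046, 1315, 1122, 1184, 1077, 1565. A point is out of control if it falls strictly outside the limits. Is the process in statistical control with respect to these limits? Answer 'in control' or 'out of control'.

Compare each point to [965, 1381]: sample 6 = 1565 > UCL.

out of control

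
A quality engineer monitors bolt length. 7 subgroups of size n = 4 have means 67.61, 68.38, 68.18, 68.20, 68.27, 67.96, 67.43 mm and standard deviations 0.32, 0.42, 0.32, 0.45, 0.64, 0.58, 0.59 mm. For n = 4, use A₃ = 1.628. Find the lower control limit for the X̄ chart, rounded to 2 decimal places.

X̄̄ = (67.61 + 68.38 + 68.18 + 68.20 + 68.27 + 67.96 + 67.43) / 7 = 68.0043
s̄ = (0.32 + 0.42 + 0.32 + 0.45 + 0.64 + 0.58 + 0.59) / 7 = 0.4743
LCL = X̄̄ − A₃·s̄ = 68.0043 − 1.628 × 0.4743 = 67.2321

67.23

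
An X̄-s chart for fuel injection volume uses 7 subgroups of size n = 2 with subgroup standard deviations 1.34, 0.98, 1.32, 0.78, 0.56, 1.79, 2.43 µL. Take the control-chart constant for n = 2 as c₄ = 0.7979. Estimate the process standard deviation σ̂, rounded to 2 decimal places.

1.65

s̄ = (1.34 + 0.98 + 1.32 + 0.78 + 0.56 + 1.79 + 2.43) / 7 = 1.3143
σ̂ = s̄ / c₄ = 1.3143 / 0.7979 = 1.6472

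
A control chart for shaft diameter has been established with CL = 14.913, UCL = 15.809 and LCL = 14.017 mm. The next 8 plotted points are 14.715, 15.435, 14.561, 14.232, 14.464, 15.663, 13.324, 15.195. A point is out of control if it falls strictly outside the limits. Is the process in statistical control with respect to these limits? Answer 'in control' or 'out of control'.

out of control

Compare each point to [14.017, 15.809]: sample 7 = 13.324 < LCL.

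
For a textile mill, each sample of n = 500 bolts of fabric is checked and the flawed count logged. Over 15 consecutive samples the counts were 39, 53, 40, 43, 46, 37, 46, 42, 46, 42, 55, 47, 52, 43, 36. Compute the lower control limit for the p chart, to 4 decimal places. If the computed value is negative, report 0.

0.0507

p̄ = Σdᵢ / (k·n) = 667 / (15 × 500) = 0.08893
LCL = p̄ − 3·√(p̄(1−p̄)/n) = 0.08893 − 3 × 0.01273 = 0.05074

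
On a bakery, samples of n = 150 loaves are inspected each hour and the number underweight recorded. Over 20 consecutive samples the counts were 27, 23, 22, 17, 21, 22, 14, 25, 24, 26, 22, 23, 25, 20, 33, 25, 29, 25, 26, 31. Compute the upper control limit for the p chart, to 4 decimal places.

0.2498

p̄ = Σdᵢ / (k·n) = 480 / (20 × 150) = 0.16000
UCL = p̄ + 3·√(p̄(1−p̄)/n) = 0.16000 + 3 × √(0.16000×0.84000/150) = 0.16000 + 3 × 0.02993 = 0.24980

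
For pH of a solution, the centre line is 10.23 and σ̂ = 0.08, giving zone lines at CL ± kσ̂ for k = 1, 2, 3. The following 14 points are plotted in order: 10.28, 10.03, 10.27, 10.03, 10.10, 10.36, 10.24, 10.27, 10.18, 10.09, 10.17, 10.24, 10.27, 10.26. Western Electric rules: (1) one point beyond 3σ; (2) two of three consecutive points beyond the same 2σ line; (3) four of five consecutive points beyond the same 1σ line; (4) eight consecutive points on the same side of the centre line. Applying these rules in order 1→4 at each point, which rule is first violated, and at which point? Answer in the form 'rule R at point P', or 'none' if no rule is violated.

rule 2 at point 4

Zone of each point (C = within 1σ̂, B = 1σ̂–2σ̂, A = 2σ̂–3σ̂, * = beyond 3σ̂; sign = side of CL): 1:+C, 2:-A, 3:+C, 4:-A, 5:-B, 6:+B, 7:+C, 8:+C, 9:-C, 10:-B, 11:-C, 12:+C, 13:+C, 14:+C
Rule 2 (two of three consecutive points beyond the same 2σ limit) is satisfied at point 4.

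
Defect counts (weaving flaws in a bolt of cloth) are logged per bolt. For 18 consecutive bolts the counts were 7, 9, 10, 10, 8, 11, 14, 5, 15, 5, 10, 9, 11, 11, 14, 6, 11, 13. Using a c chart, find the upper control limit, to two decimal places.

c̄ = (7 + 9 + 10 + 10 + 8 + 11 + 14 + 5 + 15 + 5 + 10 + 9 + 11 + 11 + 14 + 6 + 11 + 13) / 18 = 179 / 18 = 9.9444
UCL = c̄ + 3√c̄ = 9.9444 + 3 × √9.9444 = 9.9444 + 3 × 3.1535 = 19.4049

19.40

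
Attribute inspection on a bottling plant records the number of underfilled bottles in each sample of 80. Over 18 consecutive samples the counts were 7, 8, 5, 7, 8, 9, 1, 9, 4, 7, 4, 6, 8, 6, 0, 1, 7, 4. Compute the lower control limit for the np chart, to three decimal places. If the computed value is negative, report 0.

p̄ = Σdᵢ / (k·n) = 101 / (18 × 80) = 0.07014
LCL = np̄ − 3·√(np̄(1−p̄)) = 5.6111 − 3 × 2.2842 = -1.2415 → 0 (negative, so LCL = 0)

0.000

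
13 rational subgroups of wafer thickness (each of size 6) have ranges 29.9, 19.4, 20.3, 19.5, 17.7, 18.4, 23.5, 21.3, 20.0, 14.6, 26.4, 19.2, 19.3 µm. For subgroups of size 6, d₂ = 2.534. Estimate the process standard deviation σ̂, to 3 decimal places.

8.181

R̄ = (29.9 + 19.4 + 20.3 + 19.5 + 17.7 + 18.4 + 23.5 + 21.3 + 20.0 + 14.6 + 26.4 + 19.2 + 19.3) / 13 = 20.7308
σ̂ = R̄ / d₂ = 20.7308 / 2.534 = 8.1810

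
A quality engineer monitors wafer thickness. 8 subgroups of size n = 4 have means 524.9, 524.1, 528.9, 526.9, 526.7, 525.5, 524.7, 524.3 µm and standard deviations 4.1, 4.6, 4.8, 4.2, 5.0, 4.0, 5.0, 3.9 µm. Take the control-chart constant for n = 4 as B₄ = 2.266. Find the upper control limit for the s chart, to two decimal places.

s̄ = (4.1 + 4.6 + 4.8 + 4.2 + 5.0 + 4.0 + 5.0 + 3.9) / 8 = 4.4500
UCL_s = B₄·s̄ = 2.266 × 4.4500 = 10.0837

10.08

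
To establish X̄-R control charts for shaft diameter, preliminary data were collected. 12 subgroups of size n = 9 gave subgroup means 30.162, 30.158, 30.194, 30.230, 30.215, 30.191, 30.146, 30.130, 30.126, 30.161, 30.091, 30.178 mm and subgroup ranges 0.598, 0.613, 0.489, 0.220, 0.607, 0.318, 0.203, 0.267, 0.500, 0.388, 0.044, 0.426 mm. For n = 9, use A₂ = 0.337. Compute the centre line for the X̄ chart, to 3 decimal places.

30.165

X̄̄ = (30.162 + 30.158 + 30.194 + 30.230 + 30.215 + 30.191 + 30.146 + 30.130 + 30.126 + 30.161 + 30.091 + 30.178) / 12 = 361.9820 / 12 = 30.1652
CL = X̄̄ = 30.1652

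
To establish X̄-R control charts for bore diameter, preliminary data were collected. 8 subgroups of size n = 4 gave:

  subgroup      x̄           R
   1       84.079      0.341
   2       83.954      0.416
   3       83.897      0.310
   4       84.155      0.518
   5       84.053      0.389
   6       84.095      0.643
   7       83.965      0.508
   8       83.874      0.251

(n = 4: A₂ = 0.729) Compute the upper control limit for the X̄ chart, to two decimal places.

84.32

X̄̄ = (84.079 + 83.954 + 83.897 + 84.155 + 84.053 + 84.095 + 83.965 + 83.874) / 8 = 672.0720 / 8 = 84.0090
R̄ = (0.341 + 0.416 + 0.310 + 0.518 + 0.389 + 0.643 + 0.508 + 0.251) / 8 = 3.3760 / 8 = 0.4220
UCL = X̄̄ + A₂·R̄ = 84.0090 + 0.729 × 0.4220 = 84.3166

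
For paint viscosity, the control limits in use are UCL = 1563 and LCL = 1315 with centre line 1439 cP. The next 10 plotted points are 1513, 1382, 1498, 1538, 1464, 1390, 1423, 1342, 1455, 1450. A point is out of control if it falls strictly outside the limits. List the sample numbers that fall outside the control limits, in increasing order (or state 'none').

All 10 points lie within [1315, 1563].

none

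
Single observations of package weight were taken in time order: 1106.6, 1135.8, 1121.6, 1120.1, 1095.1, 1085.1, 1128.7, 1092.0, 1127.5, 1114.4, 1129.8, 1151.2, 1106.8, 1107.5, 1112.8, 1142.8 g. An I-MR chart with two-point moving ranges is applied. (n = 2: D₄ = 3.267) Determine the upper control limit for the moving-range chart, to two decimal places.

Moving ranges: 29.2, 14.2, 1.5, 25.0, 10.0, 43.6, 36.7, 35.5, 13.1, 15.4, 21.4, 44.4, 0.7, 5.3, 30.0; M̄R̄ = 326.0000 / 15 = 21.7333
UCL_MR = D₄·M̄R̄ = 3.267 × 21.7333 = 71.0028

71.00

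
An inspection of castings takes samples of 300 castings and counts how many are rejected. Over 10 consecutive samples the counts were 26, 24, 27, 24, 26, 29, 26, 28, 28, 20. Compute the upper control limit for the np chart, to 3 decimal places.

p̄ = Σdᵢ / (k·n) = 258 / (10 × 300) = 0.08600
UCL = np̄ + 3·√(np̄(1−p̄)) = 25.8000 + 3 × √(25.8000×0.91400) = 25.8000 + 3 × 4.8560 = 40.3681

40.368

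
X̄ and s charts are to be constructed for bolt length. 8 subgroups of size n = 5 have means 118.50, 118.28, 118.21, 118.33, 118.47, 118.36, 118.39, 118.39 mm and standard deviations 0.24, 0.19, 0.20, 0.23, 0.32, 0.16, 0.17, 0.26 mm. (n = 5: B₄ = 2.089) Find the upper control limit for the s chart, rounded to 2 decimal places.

s̄ = (0.24 + 0.19 + 0.20 + 0.23 + 0.32 + 0.16 + 0.17 + 0.26) / 8 = 0.2213
UCL_s = B₄·s̄ = 2.089 × 0.2213 = 0.4622

0.46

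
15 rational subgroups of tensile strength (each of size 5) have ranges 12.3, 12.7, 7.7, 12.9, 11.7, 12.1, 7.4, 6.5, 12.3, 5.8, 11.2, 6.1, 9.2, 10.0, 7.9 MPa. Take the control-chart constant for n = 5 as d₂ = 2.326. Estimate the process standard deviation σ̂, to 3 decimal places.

R̄ = (12.3 + 12.7 + 7.7 + 12.9 + 11.7 + 12.1 + 7.4 + 6.5 + 12.3 + 5.8 + 11.2 + 6.1 + 9.2 + 10.0 + 7.9) / 15 = 9.7200
σ̂ = R̄ / d₂ = 9.7200 / 2.326 = 4.1788

4.179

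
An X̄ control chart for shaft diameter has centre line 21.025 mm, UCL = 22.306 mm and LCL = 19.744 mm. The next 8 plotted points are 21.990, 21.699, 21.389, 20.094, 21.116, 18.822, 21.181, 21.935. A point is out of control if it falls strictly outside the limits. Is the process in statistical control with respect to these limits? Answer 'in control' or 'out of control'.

Compare each point to [19.744, 22.306]: sample 6 = 18.822 < LCL.

out of control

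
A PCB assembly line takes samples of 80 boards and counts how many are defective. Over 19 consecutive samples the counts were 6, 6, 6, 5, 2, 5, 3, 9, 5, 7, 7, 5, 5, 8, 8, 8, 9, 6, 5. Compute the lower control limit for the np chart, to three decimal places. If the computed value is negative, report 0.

p̄ = Σdᵢ / (k·n) = 115 / (19 × 80) = 0.07566
LCL = np̄ − 3·√(np̄(1−p̄)) = 6.0526 − 3 × 2.3653 = -1.0433 → 0 (negative, so LCL = 0)

0.000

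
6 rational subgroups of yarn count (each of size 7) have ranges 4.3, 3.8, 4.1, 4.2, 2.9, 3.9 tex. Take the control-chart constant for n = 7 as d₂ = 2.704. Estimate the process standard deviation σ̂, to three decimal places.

1.430

R̄ = (4.3 + 3.8 + 4.1 + 4.2 + 2.9 + 3.9) / 6 = 3.8667
σ̂ = R̄ / d₂ = 3.8667 / 2.704 = 1.4300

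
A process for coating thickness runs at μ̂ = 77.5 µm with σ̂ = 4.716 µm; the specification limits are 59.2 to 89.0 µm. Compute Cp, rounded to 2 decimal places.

Cp = (USL − LSL) / (6σ̂) = (89.0 − 59.2) / (6 × 4.716) = 29.8000 / 28.2960 = 1.0532

1.05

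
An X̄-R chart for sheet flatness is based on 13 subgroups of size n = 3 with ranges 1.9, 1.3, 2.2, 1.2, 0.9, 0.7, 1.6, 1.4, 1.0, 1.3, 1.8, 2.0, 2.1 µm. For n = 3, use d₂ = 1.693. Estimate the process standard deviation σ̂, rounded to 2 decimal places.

R̄ = (1.9 + 1.3 + 2.2 + 1.2 + 0.9 + 0.7 + 1.6 + 1.4 + 1.0 + 1.3 + 1.8 + 2.0 + 2.1) / 13 = 1.4923
σ̂ = R̄ / d₂ = 1.4923 / 1.693 = 0.8815

0.88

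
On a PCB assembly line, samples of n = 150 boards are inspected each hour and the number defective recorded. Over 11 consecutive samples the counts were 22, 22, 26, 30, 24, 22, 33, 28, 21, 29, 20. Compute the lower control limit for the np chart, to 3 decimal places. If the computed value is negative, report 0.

11.449

p̄ = Σdᵢ / (k·n) = 277 / (11 × 150) = 0.16788
LCL = np̄ − 3·√(np̄(1−p̄)) = 25.1818 − 3 × 4.5776 = 11.4490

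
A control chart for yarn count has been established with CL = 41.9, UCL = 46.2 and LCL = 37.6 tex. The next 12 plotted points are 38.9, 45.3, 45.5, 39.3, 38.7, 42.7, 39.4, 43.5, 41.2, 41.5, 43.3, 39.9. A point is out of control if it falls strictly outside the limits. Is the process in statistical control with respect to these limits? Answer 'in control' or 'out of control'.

All 12 points lie within [37.6, 46.2].

in control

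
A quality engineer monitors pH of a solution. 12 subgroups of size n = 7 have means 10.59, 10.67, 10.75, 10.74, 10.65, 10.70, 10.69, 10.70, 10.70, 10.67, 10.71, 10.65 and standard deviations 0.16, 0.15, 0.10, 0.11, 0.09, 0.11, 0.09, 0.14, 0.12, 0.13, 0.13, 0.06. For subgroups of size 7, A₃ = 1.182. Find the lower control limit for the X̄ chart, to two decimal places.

10.55

X̄̄ = (10.59 + 10.67 + 10.75 + 10.74 + 10.65 + 10.70 + 10.69 + 10.70 + 10.70 + 10.67 + 10.71 + 10.65) / 12 = 10.6850
s̄ = (0.16 + 0.15 + 0.10 + 0.11 + 0.09 + 0.11 + 0.09 + 0.14 + 0.12 + 0.13 + 0.13 + 0.06) / 12 = 0.1158
LCL = X̄̄ − A₃·s̄ = 10.6850 − 1.182 × 0.1158 = 10.5481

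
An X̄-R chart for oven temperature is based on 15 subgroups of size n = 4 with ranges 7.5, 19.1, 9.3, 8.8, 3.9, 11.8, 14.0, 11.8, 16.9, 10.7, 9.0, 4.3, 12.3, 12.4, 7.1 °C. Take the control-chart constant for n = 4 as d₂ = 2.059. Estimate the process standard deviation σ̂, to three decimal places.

R̄ = (7.5 + 19.1 + 9.3 + 8.8 + 3.9 + 11.8 + 14.0 + 11.8 + 16.9 + 10.7 + 9.0 + 4.3 + 12.3 + 12.4 + 7.1) / 15 = 10.5933
σ̂ = R̄ / d₂ = 10.5933 / 2.059 = 5.1449

5.145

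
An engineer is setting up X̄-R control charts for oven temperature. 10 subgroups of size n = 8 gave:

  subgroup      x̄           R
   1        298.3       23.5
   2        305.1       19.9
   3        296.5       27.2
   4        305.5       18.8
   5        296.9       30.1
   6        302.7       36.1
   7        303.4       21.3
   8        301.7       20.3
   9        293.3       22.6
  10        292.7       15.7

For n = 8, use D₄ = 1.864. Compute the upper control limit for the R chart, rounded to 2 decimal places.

43.90

R̄ = (23.5 + 19.9 + 27.2 + 18.8 + 30.1 + 36.1 + 21.3 + 20.3 + 22.6 + 15.7) / 10 = 235.5000 / 10 = 23.5500
UCL_R = D₄·R̄ = 1.864 × 23.5500 = 43.8972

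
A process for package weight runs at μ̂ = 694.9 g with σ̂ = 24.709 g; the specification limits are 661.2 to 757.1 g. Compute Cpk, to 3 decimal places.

Cpu = (USL − μ̂) / (3σ̂) = (757.1 − 694.9) / (3 × 24.709) = 0.8391; Cpl = (μ̂ − LSL) / (3σ̂) = (694.9 − 661.2) / (3 × 24.709) = 0.4546; Cpk = min(Cpu, Cpl) = 0.4546

0.455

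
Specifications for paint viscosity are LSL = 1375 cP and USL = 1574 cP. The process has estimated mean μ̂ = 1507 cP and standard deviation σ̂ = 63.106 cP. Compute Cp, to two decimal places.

0.53

Cp = (USL − LSL) / (6σ̂) = (1574 − 1375) / (6 × 63.106) = 199.0000 / 378.6360 = 0.5256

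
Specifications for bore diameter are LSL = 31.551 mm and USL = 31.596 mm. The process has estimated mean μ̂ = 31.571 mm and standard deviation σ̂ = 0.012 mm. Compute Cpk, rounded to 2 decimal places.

0.56

Cpu = (USL − μ̂) / (3σ̂) = (31.596 − 31.571) / (3 × 0.012) = 0.6944; Cpl = (μ̂ − LSL) / (3σ̂) = (31.571 − 31.551) / (3 × 0.012) = 0.5556; Cpk = min(Cpu, Cpl) = 0.5556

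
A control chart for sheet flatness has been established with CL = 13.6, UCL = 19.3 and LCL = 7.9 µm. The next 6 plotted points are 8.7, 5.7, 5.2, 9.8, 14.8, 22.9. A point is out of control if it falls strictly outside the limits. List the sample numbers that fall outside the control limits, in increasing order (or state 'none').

Compare each point to [7.9, 19.3]: sample 2 = 5.7 < LCL; sample 3 = 5.2 < LCL; sample 6 = 22.9 > UCL.

2, 3, 6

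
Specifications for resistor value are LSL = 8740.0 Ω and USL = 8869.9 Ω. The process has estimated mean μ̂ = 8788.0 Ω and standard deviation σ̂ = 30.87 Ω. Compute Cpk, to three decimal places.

Cpu = (USL − μ̂) / (3σ̂) = (8869.9 − 8788.0) / (3 × 30.87) = 0.8844; Cpl = (μ̂ − LSL) / (3σ̂) = (8788.0 − 8740.0) / (3 × 30.87) = 0.5183; Cpk = min(Cpu, Cpl) = 0.5183

0.518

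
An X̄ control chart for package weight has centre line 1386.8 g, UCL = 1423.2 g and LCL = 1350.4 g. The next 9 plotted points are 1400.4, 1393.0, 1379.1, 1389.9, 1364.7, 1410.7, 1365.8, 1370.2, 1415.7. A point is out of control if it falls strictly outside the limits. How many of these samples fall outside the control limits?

0

All 9 points lie within [1350.4, 1423.2].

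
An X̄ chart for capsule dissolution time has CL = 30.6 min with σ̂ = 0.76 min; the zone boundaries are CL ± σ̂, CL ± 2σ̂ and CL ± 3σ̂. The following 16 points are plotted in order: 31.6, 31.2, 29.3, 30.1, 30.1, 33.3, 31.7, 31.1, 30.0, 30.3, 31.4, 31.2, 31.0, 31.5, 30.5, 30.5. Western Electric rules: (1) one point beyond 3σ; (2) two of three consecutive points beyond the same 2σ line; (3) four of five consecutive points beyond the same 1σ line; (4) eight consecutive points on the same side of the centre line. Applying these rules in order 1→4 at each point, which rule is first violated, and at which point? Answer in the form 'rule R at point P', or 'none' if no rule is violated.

Zone of each point (C = within 1σ̂, B = 1σ̂–2σ̂, A = 2σ̂–3σ̂, * = beyond 3σ̂; sign = side of CL): 1:+B, 2:+C, 3:-B, 4:-C, 5:-C, 6:+*, 7:+B, 8:+C, 9:-C, 10:-C, 11:+B, 12:+C, 13:+C, 14:+B, 15:-C, 16:-C
Rule 1 (one point beyond the 3σ limits) is satisfied at point 6.

rule 1 at point 6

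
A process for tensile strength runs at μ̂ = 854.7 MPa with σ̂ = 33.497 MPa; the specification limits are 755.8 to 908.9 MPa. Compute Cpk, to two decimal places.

0.54

Cpu = (USL − μ̂) / (3σ̂) = (908.9 − 854.7) / (3 × 33.497) = 0.5394; Cpl = (μ̂ − LSL) / (3σ̂) = (854.7 − 755.8) / (3 × 33.497) = 0.9842; Cpk = min(Cpu, Cpl) = 0.5394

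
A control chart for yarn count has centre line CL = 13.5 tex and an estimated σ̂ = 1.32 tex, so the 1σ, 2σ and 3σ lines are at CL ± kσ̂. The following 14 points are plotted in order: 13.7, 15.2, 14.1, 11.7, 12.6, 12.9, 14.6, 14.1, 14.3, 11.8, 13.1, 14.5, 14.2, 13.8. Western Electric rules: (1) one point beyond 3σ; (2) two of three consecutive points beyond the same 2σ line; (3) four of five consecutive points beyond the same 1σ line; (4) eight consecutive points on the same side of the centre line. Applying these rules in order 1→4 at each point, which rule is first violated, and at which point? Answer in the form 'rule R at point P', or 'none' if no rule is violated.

none

Zone of each point (C = within 1σ̂, B = 1σ̂–2σ̂, A = 2σ̂–3σ̂, * = beyond 3σ̂; sign = side of CL): 1:+C, 2:+B, 3:+C, 4:-B, 5:-C, 6:-C, 7:+C, 8:+C, 9:+C, 10:-B, 11:-C, 12:+C, 13:+C, 14:+C
No rule fires across all 14 points.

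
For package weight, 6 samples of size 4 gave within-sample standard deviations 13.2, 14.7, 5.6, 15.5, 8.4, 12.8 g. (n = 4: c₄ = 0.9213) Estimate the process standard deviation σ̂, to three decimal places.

12.699

s̄ = (13.2 + 14.7 + 5.6 + 15.5 + 8.4 + 12.8) / 6 = 11.7000
σ̂ = s̄ / c₄ = 11.7000 / 0.9213 = 12.6994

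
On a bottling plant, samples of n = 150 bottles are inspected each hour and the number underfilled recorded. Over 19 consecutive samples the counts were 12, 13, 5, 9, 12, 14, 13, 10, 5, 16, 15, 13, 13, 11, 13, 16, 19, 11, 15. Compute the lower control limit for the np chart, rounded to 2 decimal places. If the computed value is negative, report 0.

p̄ = Σdᵢ / (k·n) = 235 / (19 × 150) = 0.08246
LCL = np̄ − 3·√(np̄(1−p̄)) = 12.3684 − 3 × 3.3688 = 2.2621

2.26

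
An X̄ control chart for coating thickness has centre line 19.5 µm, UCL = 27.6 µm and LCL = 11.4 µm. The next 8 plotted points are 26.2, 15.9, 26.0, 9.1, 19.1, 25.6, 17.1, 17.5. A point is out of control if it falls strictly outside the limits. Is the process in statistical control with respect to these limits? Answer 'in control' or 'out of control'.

out of control

Compare each point to [11.4, 27.6]: sample 4 = 9.1 < LCL.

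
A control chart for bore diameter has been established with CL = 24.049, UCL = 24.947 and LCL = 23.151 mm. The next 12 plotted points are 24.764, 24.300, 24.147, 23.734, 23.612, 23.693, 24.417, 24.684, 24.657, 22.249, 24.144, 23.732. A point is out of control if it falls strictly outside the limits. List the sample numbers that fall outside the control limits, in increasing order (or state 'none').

Compare each point to [23.151, 24.947]: sample 10 = 22.249 < LCL.

10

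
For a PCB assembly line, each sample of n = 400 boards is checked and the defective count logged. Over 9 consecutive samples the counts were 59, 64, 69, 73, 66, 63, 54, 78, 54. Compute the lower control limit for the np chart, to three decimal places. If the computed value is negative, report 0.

p̄ = Σdᵢ / (k·n) = 580 / (9 × 400) = 0.16111
LCL = np̄ − 3·√(np̄(1−p̄)) = 64.4444 − 3 × 7.3527 = 42.3864

42.386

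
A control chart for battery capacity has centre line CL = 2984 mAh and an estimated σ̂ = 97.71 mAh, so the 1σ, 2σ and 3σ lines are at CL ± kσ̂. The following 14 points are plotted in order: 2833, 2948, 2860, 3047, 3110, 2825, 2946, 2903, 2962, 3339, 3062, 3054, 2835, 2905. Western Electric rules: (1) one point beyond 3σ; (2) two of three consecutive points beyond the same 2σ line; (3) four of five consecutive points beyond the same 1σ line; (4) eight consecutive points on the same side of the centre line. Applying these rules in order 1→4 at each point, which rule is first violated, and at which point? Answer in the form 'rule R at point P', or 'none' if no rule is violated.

Zone of each point (C = within 1σ̂, B = 1σ̂–2σ̂, A = 2σ̂–3σ̂, * = beyond 3σ̂; sign = side of CL): 1:-B, 2:-C, 3:-B, 4:+C, 5:+B, 6:-B, 7:-C, 8:-C, 9:-C, 10:+*, 11:+C, 12:+C, 13:-B, 14:-C
Rule 1 (one point beyond the 3σ limits) is satisfied at point 10.

rule 1 at point 10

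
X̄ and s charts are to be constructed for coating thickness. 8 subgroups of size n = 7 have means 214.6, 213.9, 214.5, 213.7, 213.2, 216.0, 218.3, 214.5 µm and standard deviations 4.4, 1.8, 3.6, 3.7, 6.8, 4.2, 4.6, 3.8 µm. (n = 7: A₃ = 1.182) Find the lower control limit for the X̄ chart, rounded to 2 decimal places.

209.98

X̄̄ = (214.6 + 213.9 + 214.5 + 213.7 + 213.2 + 216.0 + 218.3 + 214.5) / 8 = 214.8375
s̄ = (4.4 + 1.8 + 3.6 + 3.7 + 6.8 + 4.2 + 4.6 + 3.8) / 8 = 4.1125
LCL = X̄̄ − A₃·s̄ = 214.8375 − 1.182 × 4.1125 = 209.9765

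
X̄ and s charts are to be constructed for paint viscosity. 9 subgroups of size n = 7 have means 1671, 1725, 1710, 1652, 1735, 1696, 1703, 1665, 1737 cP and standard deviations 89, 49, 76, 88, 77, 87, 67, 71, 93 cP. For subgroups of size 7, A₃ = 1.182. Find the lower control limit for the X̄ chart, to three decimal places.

1607.794

X̄̄ = (1671 + 1725 + 1710 + 1652 + 1735 + 1696 + 1703 + 1665 + 1737) / 9 = 1699.3333
s̄ = (89 + 49 + 76 + 88 + 77 + 87 + 67 + 71 + 93) / 9 = 77.4444
LCL = X̄̄ − A₃·s̄ = 1699.3333 − 1.182 × 77.4444 = 1607.7940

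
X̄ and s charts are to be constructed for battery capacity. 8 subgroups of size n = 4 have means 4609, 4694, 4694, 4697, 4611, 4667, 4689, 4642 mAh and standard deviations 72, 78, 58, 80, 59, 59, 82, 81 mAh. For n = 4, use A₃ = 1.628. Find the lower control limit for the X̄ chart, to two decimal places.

X̄̄ = (4609 + 4694 + 4694 + 4697 + 4611 + 4667 + 4689 + 4642) / 8 = 4662.8750
s̄ = (72 + 78 + 58 + 80 + 59 + 59 + 82 + 81) / 8 = 71.1250
LCL = X̄̄ − A₃·s̄ = 4662.8750 − 1.628 × 71.1250 = 4547.0835

4547.08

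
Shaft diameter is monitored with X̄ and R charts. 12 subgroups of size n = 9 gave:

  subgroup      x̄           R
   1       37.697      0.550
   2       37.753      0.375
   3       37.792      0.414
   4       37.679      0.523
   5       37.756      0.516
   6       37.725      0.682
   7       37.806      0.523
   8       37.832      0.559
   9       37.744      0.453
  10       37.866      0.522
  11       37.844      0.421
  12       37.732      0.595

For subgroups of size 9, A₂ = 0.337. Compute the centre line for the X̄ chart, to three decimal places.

X̄̄ = (37.697 + 37.753 + 37.792 + 37.679 + 37.756 + 37.725 + 37.806 + 37.832 + 37.744 + 37.866 + 37.844 + 37.732) / 12 = 453.2260 / 12 = 37.7688
CL = X̄̄ = 37.7688

37.769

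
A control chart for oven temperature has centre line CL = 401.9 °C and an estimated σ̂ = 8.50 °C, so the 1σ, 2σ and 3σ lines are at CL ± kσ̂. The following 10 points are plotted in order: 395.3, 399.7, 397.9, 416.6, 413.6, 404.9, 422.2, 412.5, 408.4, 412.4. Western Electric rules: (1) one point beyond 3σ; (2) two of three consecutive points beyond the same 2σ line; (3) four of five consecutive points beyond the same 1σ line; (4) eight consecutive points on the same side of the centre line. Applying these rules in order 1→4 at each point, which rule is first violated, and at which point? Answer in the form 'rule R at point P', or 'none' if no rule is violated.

rule 3 at point 8

Zone of each point (C = within 1σ̂, B = 1σ̂–2σ̂, A = 2σ̂–3σ̂, * = beyond 3σ̂; sign = side of CL): 1:-C, 2:-C, 3:-C, 4:+B, 5:+B, 6:+C, 7:+A, 8:+B, 9:+C, 10:+B
Rule 3 (four of five consecutive points beyond the same 1σ limit) is satisfied at point 8.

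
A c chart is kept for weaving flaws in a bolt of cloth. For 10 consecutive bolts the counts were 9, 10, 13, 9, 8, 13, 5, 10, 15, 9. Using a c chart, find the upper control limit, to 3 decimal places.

19.634

c̄ = (9 + 10 + 13 + 9 + 8 + 13 + 5 + 10 + 15 + 9) / 10 = 101 / 10 = 10.1000
UCL = c̄ + 3√c̄ = 10.1000 + 3 × √10.1000 = 10.1000 + 3 × 3.1780 = 19.6341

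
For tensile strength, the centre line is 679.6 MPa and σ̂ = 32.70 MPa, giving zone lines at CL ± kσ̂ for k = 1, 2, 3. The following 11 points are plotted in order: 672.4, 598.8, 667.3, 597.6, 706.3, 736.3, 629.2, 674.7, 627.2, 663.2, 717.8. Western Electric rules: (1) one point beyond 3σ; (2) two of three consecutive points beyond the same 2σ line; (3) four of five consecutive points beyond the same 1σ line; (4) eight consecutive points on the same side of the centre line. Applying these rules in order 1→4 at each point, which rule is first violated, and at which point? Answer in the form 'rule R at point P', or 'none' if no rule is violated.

rule 2 at point 4

Zone of each point (C = within 1σ̂, B = 1σ̂–2σ̂, A = 2σ̂–3σ̂, * = beyond 3σ̂; sign = side of CL): 1:-C, 2:-A, 3:-C, 4:-A, 5:+C, 6:+B, 7:-B, 8:-C, 9:-B, 10:-C, 11:+B
Rule 2 (two of three consecutive points beyond the same 2σ limit) is satisfied at point 4.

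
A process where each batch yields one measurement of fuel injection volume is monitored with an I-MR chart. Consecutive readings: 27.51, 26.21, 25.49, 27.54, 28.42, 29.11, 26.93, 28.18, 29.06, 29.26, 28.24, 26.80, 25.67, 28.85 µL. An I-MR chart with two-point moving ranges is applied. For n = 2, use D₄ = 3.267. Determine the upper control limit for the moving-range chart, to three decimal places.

Moving ranges: 1.30, 0.72, 2.05, 0.88, 0.69, 2.18, 1.25, 0.88, 0.20, 1.02, 1.44, 1.13, 3.18; M̄R̄ = 16.9200 / 13 = 1.3015
UCL_MR = D₄·M̄R̄ = 3.267 × 1.3015 = 4.2521

4.252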